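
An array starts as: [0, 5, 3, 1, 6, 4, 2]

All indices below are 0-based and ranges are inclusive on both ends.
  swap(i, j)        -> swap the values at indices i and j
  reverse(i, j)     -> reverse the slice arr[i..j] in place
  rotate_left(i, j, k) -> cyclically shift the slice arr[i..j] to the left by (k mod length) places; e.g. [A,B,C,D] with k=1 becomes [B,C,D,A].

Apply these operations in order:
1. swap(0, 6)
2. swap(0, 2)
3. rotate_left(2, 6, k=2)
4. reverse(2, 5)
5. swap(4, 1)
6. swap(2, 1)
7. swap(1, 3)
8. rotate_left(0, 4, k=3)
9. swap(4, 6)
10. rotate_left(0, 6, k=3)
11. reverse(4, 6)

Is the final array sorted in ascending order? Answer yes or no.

Answer: no

Derivation:
After 1 (swap(0, 6)): [2, 5, 3, 1, 6, 4, 0]
After 2 (swap(0, 2)): [3, 5, 2, 1, 6, 4, 0]
After 3 (rotate_left(2, 6, k=2)): [3, 5, 6, 4, 0, 2, 1]
After 4 (reverse(2, 5)): [3, 5, 2, 0, 4, 6, 1]
After 5 (swap(4, 1)): [3, 4, 2, 0, 5, 6, 1]
After 6 (swap(2, 1)): [3, 2, 4, 0, 5, 6, 1]
After 7 (swap(1, 3)): [3, 0, 4, 2, 5, 6, 1]
After 8 (rotate_left(0, 4, k=3)): [2, 5, 3, 0, 4, 6, 1]
After 9 (swap(4, 6)): [2, 5, 3, 0, 1, 6, 4]
After 10 (rotate_left(0, 6, k=3)): [0, 1, 6, 4, 2, 5, 3]
After 11 (reverse(4, 6)): [0, 1, 6, 4, 3, 5, 2]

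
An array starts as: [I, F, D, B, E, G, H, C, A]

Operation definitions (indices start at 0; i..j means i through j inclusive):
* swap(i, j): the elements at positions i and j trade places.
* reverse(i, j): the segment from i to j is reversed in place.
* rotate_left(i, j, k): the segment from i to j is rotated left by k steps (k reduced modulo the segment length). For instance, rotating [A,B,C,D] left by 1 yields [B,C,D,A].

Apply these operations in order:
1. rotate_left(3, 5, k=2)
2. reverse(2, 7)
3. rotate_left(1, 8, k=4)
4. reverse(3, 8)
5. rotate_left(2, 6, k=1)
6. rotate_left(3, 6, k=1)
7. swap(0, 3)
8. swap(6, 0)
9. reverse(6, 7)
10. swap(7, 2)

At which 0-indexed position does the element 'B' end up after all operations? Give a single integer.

After 1 (rotate_left(3, 5, k=2)): [I, F, D, G, B, E, H, C, A]
After 2 (reverse(2, 7)): [I, F, C, H, E, B, G, D, A]
After 3 (rotate_left(1, 8, k=4)): [I, B, G, D, A, F, C, H, E]
After 4 (reverse(3, 8)): [I, B, G, E, H, C, F, A, D]
After 5 (rotate_left(2, 6, k=1)): [I, B, E, H, C, F, G, A, D]
After 6 (rotate_left(3, 6, k=1)): [I, B, E, C, F, G, H, A, D]
After 7 (swap(0, 3)): [C, B, E, I, F, G, H, A, D]
After 8 (swap(6, 0)): [H, B, E, I, F, G, C, A, D]
After 9 (reverse(6, 7)): [H, B, E, I, F, G, A, C, D]
After 10 (swap(7, 2)): [H, B, C, I, F, G, A, E, D]

Answer: 1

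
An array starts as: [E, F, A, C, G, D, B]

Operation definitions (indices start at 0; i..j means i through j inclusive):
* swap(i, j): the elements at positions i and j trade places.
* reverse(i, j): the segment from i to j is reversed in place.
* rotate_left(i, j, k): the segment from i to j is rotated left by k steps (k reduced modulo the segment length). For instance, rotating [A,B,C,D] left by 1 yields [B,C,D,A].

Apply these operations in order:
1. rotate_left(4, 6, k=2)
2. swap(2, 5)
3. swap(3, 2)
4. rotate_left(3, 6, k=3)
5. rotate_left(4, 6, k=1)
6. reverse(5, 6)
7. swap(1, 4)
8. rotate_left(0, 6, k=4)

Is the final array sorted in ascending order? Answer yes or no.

After 1 (rotate_left(4, 6, k=2)): [E, F, A, C, B, G, D]
After 2 (swap(2, 5)): [E, F, G, C, B, A, D]
After 3 (swap(3, 2)): [E, F, C, G, B, A, D]
After 4 (rotate_left(3, 6, k=3)): [E, F, C, D, G, B, A]
After 5 (rotate_left(4, 6, k=1)): [E, F, C, D, B, A, G]
After 6 (reverse(5, 6)): [E, F, C, D, B, G, A]
After 7 (swap(1, 4)): [E, B, C, D, F, G, A]
After 8 (rotate_left(0, 6, k=4)): [F, G, A, E, B, C, D]

Answer: no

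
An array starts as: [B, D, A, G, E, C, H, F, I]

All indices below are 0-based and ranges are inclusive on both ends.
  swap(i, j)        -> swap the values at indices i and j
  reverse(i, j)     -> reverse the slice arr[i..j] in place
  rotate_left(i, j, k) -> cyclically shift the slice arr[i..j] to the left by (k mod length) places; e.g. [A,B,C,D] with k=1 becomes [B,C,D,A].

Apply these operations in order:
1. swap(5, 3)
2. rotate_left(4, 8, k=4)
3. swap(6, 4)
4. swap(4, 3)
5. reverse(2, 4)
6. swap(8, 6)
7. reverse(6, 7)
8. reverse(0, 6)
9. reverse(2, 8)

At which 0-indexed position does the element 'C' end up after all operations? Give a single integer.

Answer: 6

Derivation:
After 1 (swap(5, 3)): [B, D, A, C, E, G, H, F, I]
After 2 (rotate_left(4, 8, k=4)): [B, D, A, C, I, E, G, H, F]
After 3 (swap(6, 4)): [B, D, A, C, G, E, I, H, F]
After 4 (swap(4, 3)): [B, D, A, G, C, E, I, H, F]
After 5 (reverse(2, 4)): [B, D, C, G, A, E, I, H, F]
After 6 (swap(8, 6)): [B, D, C, G, A, E, F, H, I]
After 7 (reverse(6, 7)): [B, D, C, G, A, E, H, F, I]
After 8 (reverse(0, 6)): [H, E, A, G, C, D, B, F, I]
After 9 (reverse(2, 8)): [H, E, I, F, B, D, C, G, A]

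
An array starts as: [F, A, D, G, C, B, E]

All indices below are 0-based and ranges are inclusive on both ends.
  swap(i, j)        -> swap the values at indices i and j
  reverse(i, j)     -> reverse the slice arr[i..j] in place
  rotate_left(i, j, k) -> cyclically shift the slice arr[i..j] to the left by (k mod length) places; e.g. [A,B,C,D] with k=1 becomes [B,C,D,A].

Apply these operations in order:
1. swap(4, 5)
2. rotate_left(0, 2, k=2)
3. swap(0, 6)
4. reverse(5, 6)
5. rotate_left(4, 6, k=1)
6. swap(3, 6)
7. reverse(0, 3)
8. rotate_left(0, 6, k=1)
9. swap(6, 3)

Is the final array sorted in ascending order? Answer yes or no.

After 1 (swap(4, 5)): [F, A, D, G, B, C, E]
After 2 (rotate_left(0, 2, k=2)): [D, F, A, G, B, C, E]
After 3 (swap(0, 6)): [E, F, A, G, B, C, D]
After 4 (reverse(5, 6)): [E, F, A, G, B, D, C]
After 5 (rotate_left(4, 6, k=1)): [E, F, A, G, D, C, B]
After 6 (swap(3, 6)): [E, F, A, B, D, C, G]
After 7 (reverse(0, 3)): [B, A, F, E, D, C, G]
After 8 (rotate_left(0, 6, k=1)): [A, F, E, D, C, G, B]
After 9 (swap(6, 3)): [A, F, E, B, C, G, D]

Answer: no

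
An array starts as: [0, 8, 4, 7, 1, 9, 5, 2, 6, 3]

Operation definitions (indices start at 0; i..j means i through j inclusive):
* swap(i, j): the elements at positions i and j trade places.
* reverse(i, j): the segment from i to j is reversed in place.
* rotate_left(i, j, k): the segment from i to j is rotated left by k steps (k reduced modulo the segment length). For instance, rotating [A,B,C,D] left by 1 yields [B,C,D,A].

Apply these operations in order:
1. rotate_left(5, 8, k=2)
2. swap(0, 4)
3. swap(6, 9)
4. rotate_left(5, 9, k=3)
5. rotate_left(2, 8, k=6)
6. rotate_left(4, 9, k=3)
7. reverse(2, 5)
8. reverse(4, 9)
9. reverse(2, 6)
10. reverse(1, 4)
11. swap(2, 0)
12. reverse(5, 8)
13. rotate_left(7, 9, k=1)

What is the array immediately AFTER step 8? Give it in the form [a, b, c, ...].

After 1 (rotate_left(5, 8, k=2)): [0, 8, 4, 7, 1, 2, 6, 9, 5, 3]
After 2 (swap(0, 4)): [1, 8, 4, 7, 0, 2, 6, 9, 5, 3]
After 3 (swap(6, 9)): [1, 8, 4, 7, 0, 2, 3, 9, 5, 6]
After 4 (rotate_left(5, 9, k=3)): [1, 8, 4, 7, 0, 5, 6, 2, 3, 9]
After 5 (rotate_left(2, 8, k=6)): [1, 8, 3, 4, 7, 0, 5, 6, 2, 9]
After 6 (rotate_left(4, 9, k=3)): [1, 8, 3, 4, 6, 2, 9, 7, 0, 5]
After 7 (reverse(2, 5)): [1, 8, 2, 6, 4, 3, 9, 7, 0, 5]
After 8 (reverse(4, 9)): [1, 8, 2, 6, 5, 0, 7, 9, 3, 4]

Answer: [1, 8, 2, 6, 5, 0, 7, 9, 3, 4]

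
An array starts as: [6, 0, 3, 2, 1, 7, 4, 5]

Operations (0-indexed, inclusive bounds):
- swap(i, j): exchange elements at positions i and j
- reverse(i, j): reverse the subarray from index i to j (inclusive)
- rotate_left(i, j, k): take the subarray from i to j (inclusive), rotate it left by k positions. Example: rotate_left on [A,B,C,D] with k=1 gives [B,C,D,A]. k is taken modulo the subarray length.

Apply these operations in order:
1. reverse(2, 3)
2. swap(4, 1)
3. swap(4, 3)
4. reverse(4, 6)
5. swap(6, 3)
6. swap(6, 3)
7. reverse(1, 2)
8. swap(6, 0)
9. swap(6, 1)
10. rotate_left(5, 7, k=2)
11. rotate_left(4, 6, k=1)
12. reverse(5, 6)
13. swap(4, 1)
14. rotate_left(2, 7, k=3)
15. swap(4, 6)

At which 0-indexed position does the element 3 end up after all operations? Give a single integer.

Answer: 0

Derivation:
After 1 (reverse(2, 3)): [6, 0, 2, 3, 1, 7, 4, 5]
After 2 (swap(4, 1)): [6, 1, 2, 3, 0, 7, 4, 5]
After 3 (swap(4, 3)): [6, 1, 2, 0, 3, 7, 4, 5]
After 4 (reverse(4, 6)): [6, 1, 2, 0, 4, 7, 3, 5]
After 5 (swap(6, 3)): [6, 1, 2, 3, 4, 7, 0, 5]
After 6 (swap(6, 3)): [6, 1, 2, 0, 4, 7, 3, 5]
After 7 (reverse(1, 2)): [6, 2, 1, 0, 4, 7, 3, 5]
After 8 (swap(6, 0)): [3, 2, 1, 0, 4, 7, 6, 5]
After 9 (swap(6, 1)): [3, 6, 1, 0, 4, 7, 2, 5]
After 10 (rotate_left(5, 7, k=2)): [3, 6, 1, 0, 4, 5, 7, 2]
After 11 (rotate_left(4, 6, k=1)): [3, 6, 1, 0, 5, 7, 4, 2]
After 12 (reverse(5, 6)): [3, 6, 1, 0, 5, 4, 7, 2]
After 13 (swap(4, 1)): [3, 5, 1, 0, 6, 4, 7, 2]
After 14 (rotate_left(2, 7, k=3)): [3, 5, 4, 7, 2, 1, 0, 6]
After 15 (swap(4, 6)): [3, 5, 4, 7, 0, 1, 2, 6]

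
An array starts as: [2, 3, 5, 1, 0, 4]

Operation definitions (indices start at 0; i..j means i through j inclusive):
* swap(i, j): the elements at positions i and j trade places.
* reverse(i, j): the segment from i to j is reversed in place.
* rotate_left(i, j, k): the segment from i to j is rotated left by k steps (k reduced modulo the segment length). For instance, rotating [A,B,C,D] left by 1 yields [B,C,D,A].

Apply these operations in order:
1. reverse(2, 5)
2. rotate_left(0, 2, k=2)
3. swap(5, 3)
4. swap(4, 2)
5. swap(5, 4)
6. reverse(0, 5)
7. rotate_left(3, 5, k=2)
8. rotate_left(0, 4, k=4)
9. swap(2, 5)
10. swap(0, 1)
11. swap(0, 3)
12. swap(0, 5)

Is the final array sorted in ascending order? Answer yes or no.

Answer: yes

Derivation:
After 1 (reverse(2, 5)): [2, 3, 4, 0, 1, 5]
After 2 (rotate_left(0, 2, k=2)): [4, 2, 3, 0, 1, 5]
After 3 (swap(5, 3)): [4, 2, 3, 5, 1, 0]
After 4 (swap(4, 2)): [4, 2, 1, 5, 3, 0]
After 5 (swap(5, 4)): [4, 2, 1, 5, 0, 3]
After 6 (reverse(0, 5)): [3, 0, 5, 1, 2, 4]
After 7 (rotate_left(3, 5, k=2)): [3, 0, 5, 4, 1, 2]
After 8 (rotate_left(0, 4, k=4)): [1, 3, 0, 5, 4, 2]
After 9 (swap(2, 5)): [1, 3, 2, 5, 4, 0]
After 10 (swap(0, 1)): [3, 1, 2, 5, 4, 0]
After 11 (swap(0, 3)): [5, 1, 2, 3, 4, 0]
After 12 (swap(0, 5)): [0, 1, 2, 3, 4, 5]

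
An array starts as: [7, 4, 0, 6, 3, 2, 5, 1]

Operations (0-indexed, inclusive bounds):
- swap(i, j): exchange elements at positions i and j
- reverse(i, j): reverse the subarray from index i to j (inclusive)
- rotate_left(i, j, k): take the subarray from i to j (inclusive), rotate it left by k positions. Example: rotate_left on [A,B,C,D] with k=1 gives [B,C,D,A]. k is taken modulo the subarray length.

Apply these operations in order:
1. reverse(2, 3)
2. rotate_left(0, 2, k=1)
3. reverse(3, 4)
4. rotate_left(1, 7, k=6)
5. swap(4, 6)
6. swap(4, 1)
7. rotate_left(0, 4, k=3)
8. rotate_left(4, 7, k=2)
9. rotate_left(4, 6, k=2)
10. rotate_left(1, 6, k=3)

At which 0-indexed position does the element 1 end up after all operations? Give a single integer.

Answer: 4

Derivation:
After 1 (reverse(2, 3)): [7, 4, 6, 0, 3, 2, 5, 1]
After 2 (rotate_left(0, 2, k=1)): [4, 6, 7, 0, 3, 2, 5, 1]
After 3 (reverse(3, 4)): [4, 6, 7, 3, 0, 2, 5, 1]
After 4 (rotate_left(1, 7, k=6)): [4, 1, 6, 7, 3, 0, 2, 5]
After 5 (swap(4, 6)): [4, 1, 6, 7, 2, 0, 3, 5]
After 6 (swap(4, 1)): [4, 2, 6, 7, 1, 0, 3, 5]
After 7 (rotate_left(0, 4, k=3)): [7, 1, 4, 2, 6, 0, 3, 5]
After 8 (rotate_left(4, 7, k=2)): [7, 1, 4, 2, 3, 5, 6, 0]
After 9 (rotate_left(4, 6, k=2)): [7, 1, 4, 2, 6, 3, 5, 0]
After 10 (rotate_left(1, 6, k=3)): [7, 6, 3, 5, 1, 4, 2, 0]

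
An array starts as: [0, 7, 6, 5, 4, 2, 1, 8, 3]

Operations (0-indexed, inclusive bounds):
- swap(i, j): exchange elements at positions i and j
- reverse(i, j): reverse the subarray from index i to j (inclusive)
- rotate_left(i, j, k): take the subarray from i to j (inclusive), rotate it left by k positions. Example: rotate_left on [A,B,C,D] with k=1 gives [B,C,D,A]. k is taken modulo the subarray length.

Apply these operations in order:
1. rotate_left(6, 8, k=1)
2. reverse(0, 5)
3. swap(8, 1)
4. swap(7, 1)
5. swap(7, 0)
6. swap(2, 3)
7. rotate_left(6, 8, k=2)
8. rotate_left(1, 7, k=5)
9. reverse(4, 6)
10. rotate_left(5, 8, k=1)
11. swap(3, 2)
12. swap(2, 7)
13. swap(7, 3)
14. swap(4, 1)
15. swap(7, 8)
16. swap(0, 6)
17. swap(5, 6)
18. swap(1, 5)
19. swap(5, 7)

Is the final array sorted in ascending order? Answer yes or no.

After 1 (rotate_left(6, 8, k=1)): [0, 7, 6, 5, 4, 2, 8, 3, 1]
After 2 (reverse(0, 5)): [2, 4, 5, 6, 7, 0, 8, 3, 1]
After 3 (swap(8, 1)): [2, 1, 5, 6, 7, 0, 8, 3, 4]
After 4 (swap(7, 1)): [2, 3, 5, 6, 7, 0, 8, 1, 4]
After 5 (swap(7, 0)): [1, 3, 5, 6, 7, 0, 8, 2, 4]
After 6 (swap(2, 3)): [1, 3, 6, 5, 7, 0, 8, 2, 4]
After 7 (rotate_left(6, 8, k=2)): [1, 3, 6, 5, 7, 0, 4, 8, 2]
After 8 (rotate_left(1, 7, k=5)): [1, 4, 8, 3, 6, 5, 7, 0, 2]
After 9 (reverse(4, 6)): [1, 4, 8, 3, 7, 5, 6, 0, 2]
After 10 (rotate_left(5, 8, k=1)): [1, 4, 8, 3, 7, 6, 0, 2, 5]
After 11 (swap(3, 2)): [1, 4, 3, 8, 7, 6, 0, 2, 5]
After 12 (swap(2, 7)): [1, 4, 2, 8, 7, 6, 0, 3, 5]
After 13 (swap(7, 3)): [1, 4, 2, 3, 7, 6, 0, 8, 5]
After 14 (swap(4, 1)): [1, 7, 2, 3, 4, 6, 0, 8, 5]
After 15 (swap(7, 8)): [1, 7, 2, 3, 4, 6, 0, 5, 8]
After 16 (swap(0, 6)): [0, 7, 2, 3, 4, 6, 1, 5, 8]
After 17 (swap(5, 6)): [0, 7, 2, 3, 4, 1, 6, 5, 8]
After 18 (swap(1, 5)): [0, 1, 2, 3, 4, 7, 6, 5, 8]
After 19 (swap(5, 7)): [0, 1, 2, 3, 4, 5, 6, 7, 8]

Answer: yes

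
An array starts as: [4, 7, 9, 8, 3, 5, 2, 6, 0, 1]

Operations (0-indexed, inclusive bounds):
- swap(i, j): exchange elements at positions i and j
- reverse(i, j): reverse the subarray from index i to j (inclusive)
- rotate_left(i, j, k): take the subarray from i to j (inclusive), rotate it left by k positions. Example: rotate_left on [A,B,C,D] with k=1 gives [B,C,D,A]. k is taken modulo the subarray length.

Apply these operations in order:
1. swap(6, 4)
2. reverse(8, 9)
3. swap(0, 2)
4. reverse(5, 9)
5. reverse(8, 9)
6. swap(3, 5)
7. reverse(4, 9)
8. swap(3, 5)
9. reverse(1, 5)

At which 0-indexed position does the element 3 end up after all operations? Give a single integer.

After 1 (swap(6, 4)): [4, 7, 9, 8, 2, 5, 3, 6, 0, 1]
After 2 (reverse(8, 9)): [4, 7, 9, 8, 2, 5, 3, 6, 1, 0]
After 3 (swap(0, 2)): [9, 7, 4, 8, 2, 5, 3, 6, 1, 0]
After 4 (reverse(5, 9)): [9, 7, 4, 8, 2, 0, 1, 6, 3, 5]
After 5 (reverse(8, 9)): [9, 7, 4, 8, 2, 0, 1, 6, 5, 3]
After 6 (swap(3, 5)): [9, 7, 4, 0, 2, 8, 1, 6, 5, 3]
After 7 (reverse(4, 9)): [9, 7, 4, 0, 3, 5, 6, 1, 8, 2]
After 8 (swap(3, 5)): [9, 7, 4, 5, 3, 0, 6, 1, 8, 2]
After 9 (reverse(1, 5)): [9, 0, 3, 5, 4, 7, 6, 1, 8, 2]

Answer: 2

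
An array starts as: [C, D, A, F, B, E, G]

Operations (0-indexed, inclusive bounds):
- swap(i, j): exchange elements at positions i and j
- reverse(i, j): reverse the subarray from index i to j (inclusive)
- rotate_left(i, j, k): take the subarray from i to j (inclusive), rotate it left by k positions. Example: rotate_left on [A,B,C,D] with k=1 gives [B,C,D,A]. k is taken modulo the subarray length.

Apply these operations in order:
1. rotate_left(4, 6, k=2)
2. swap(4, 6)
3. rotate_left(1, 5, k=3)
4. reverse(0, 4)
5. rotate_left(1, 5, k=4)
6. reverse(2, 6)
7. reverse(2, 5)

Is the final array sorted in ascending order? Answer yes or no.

Answer: no

Derivation:
After 1 (rotate_left(4, 6, k=2)): [C, D, A, F, G, B, E]
After 2 (swap(4, 6)): [C, D, A, F, E, B, G]
After 3 (rotate_left(1, 5, k=3)): [C, E, B, D, A, F, G]
After 4 (reverse(0, 4)): [A, D, B, E, C, F, G]
After 5 (rotate_left(1, 5, k=4)): [A, F, D, B, E, C, G]
After 6 (reverse(2, 6)): [A, F, G, C, E, B, D]
After 7 (reverse(2, 5)): [A, F, B, E, C, G, D]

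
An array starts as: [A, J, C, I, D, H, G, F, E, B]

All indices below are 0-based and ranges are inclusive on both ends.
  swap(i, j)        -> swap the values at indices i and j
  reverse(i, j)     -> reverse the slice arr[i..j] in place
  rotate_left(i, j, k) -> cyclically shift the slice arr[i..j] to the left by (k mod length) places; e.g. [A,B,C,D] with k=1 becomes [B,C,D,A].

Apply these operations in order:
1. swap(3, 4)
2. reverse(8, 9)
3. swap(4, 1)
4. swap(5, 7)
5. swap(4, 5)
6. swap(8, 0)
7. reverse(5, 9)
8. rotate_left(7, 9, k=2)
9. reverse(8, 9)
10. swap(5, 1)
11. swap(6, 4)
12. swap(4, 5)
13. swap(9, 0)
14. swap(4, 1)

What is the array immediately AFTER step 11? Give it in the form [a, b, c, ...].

Answer: [B, E, C, D, A, I, F, J, G, H]

Derivation:
After 1 (swap(3, 4)): [A, J, C, D, I, H, G, F, E, B]
After 2 (reverse(8, 9)): [A, J, C, D, I, H, G, F, B, E]
After 3 (swap(4, 1)): [A, I, C, D, J, H, G, F, B, E]
After 4 (swap(5, 7)): [A, I, C, D, J, F, G, H, B, E]
After 5 (swap(4, 5)): [A, I, C, D, F, J, G, H, B, E]
After 6 (swap(8, 0)): [B, I, C, D, F, J, G, H, A, E]
After 7 (reverse(5, 9)): [B, I, C, D, F, E, A, H, G, J]
After 8 (rotate_left(7, 9, k=2)): [B, I, C, D, F, E, A, J, H, G]
After 9 (reverse(8, 9)): [B, I, C, D, F, E, A, J, G, H]
After 10 (swap(5, 1)): [B, E, C, D, F, I, A, J, G, H]
After 11 (swap(6, 4)): [B, E, C, D, A, I, F, J, G, H]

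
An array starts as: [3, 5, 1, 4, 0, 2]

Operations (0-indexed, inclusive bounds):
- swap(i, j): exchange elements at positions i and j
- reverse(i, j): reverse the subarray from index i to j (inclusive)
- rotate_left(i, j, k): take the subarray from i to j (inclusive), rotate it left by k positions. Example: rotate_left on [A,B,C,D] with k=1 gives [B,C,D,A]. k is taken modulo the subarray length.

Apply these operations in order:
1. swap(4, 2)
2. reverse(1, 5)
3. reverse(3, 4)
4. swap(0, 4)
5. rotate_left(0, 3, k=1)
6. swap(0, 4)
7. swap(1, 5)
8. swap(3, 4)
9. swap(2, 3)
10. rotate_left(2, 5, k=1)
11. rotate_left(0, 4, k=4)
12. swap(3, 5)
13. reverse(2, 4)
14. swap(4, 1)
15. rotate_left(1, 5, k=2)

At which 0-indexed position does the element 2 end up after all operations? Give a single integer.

Answer: 1

Derivation:
After 1 (swap(4, 2)): [3, 5, 0, 4, 1, 2]
After 2 (reverse(1, 5)): [3, 2, 1, 4, 0, 5]
After 3 (reverse(3, 4)): [3, 2, 1, 0, 4, 5]
After 4 (swap(0, 4)): [4, 2, 1, 0, 3, 5]
After 5 (rotate_left(0, 3, k=1)): [2, 1, 0, 4, 3, 5]
After 6 (swap(0, 4)): [3, 1, 0, 4, 2, 5]
After 7 (swap(1, 5)): [3, 5, 0, 4, 2, 1]
After 8 (swap(3, 4)): [3, 5, 0, 2, 4, 1]
After 9 (swap(2, 3)): [3, 5, 2, 0, 4, 1]
After 10 (rotate_left(2, 5, k=1)): [3, 5, 0, 4, 1, 2]
After 11 (rotate_left(0, 4, k=4)): [1, 3, 5, 0, 4, 2]
After 12 (swap(3, 5)): [1, 3, 5, 2, 4, 0]
After 13 (reverse(2, 4)): [1, 3, 4, 2, 5, 0]
After 14 (swap(4, 1)): [1, 5, 4, 2, 3, 0]
After 15 (rotate_left(1, 5, k=2)): [1, 2, 3, 0, 5, 4]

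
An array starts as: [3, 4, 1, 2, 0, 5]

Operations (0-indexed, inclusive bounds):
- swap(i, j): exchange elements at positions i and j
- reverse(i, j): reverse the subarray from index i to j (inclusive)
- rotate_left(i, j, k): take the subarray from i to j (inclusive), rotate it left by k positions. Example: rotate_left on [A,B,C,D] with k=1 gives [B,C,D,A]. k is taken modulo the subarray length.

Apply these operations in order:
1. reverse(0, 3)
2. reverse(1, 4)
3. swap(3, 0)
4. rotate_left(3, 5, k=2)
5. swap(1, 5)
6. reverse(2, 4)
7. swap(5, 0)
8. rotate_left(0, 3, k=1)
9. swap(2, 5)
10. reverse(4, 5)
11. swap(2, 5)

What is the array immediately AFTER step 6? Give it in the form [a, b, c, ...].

After 1 (reverse(0, 3)): [2, 1, 4, 3, 0, 5]
After 2 (reverse(1, 4)): [2, 0, 3, 4, 1, 5]
After 3 (swap(3, 0)): [4, 0, 3, 2, 1, 5]
After 4 (rotate_left(3, 5, k=2)): [4, 0, 3, 5, 2, 1]
After 5 (swap(1, 5)): [4, 1, 3, 5, 2, 0]
After 6 (reverse(2, 4)): [4, 1, 2, 5, 3, 0]

Answer: [4, 1, 2, 5, 3, 0]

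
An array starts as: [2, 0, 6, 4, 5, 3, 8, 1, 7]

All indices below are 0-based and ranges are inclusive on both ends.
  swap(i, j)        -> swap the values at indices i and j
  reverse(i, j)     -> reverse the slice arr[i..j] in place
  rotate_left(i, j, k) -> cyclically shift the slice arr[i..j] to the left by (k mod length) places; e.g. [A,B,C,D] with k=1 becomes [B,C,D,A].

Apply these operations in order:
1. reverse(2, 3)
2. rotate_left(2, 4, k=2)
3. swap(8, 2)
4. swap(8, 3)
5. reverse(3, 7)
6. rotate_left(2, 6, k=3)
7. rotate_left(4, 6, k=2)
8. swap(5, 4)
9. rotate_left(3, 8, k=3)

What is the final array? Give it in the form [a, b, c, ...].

Answer: [2, 0, 3, 1, 5, 4, 6, 7, 8]

Derivation:
After 1 (reverse(2, 3)): [2, 0, 4, 6, 5, 3, 8, 1, 7]
After 2 (rotate_left(2, 4, k=2)): [2, 0, 5, 4, 6, 3, 8, 1, 7]
After 3 (swap(8, 2)): [2, 0, 7, 4, 6, 3, 8, 1, 5]
After 4 (swap(8, 3)): [2, 0, 7, 5, 6, 3, 8, 1, 4]
After 5 (reverse(3, 7)): [2, 0, 7, 1, 8, 3, 6, 5, 4]
After 6 (rotate_left(2, 6, k=3)): [2, 0, 3, 6, 7, 1, 8, 5, 4]
After 7 (rotate_left(4, 6, k=2)): [2, 0, 3, 6, 8, 7, 1, 5, 4]
After 8 (swap(5, 4)): [2, 0, 3, 6, 7, 8, 1, 5, 4]
After 9 (rotate_left(3, 8, k=3)): [2, 0, 3, 1, 5, 4, 6, 7, 8]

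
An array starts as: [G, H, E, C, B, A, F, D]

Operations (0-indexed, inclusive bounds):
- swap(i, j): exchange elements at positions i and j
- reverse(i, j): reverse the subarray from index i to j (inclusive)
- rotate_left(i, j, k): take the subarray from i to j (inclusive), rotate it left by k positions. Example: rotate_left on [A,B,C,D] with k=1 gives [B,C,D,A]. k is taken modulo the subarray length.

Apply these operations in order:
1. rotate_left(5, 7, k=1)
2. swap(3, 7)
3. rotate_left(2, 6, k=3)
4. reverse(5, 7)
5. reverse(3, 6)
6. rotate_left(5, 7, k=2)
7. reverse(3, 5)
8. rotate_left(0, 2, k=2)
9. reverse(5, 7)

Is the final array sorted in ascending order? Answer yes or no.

After 1 (rotate_left(5, 7, k=1)): [G, H, E, C, B, F, D, A]
After 2 (swap(3, 7)): [G, H, E, A, B, F, D, C]
After 3 (rotate_left(2, 6, k=3)): [G, H, F, D, E, A, B, C]
After 4 (reverse(5, 7)): [G, H, F, D, E, C, B, A]
After 5 (reverse(3, 6)): [G, H, F, B, C, E, D, A]
After 6 (rotate_left(5, 7, k=2)): [G, H, F, B, C, A, E, D]
After 7 (reverse(3, 5)): [G, H, F, A, C, B, E, D]
After 8 (rotate_left(0, 2, k=2)): [F, G, H, A, C, B, E, D]
After 9 (reverse(5, 7)): [F, G, H, A, C, D, E, B]

Answer: no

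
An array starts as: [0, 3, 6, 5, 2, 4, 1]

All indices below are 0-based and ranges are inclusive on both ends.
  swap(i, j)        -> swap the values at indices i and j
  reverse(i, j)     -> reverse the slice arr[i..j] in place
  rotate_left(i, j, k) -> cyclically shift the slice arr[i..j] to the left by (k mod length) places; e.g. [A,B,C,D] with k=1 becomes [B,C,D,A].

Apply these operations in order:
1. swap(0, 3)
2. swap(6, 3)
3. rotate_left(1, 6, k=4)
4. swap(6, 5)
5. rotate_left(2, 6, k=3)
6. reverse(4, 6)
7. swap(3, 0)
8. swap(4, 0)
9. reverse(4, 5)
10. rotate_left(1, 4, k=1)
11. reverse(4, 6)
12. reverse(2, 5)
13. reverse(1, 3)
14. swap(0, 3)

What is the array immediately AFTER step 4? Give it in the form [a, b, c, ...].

After 1 (swap(0, 3)): [5, 3, 6, 0, 2, 4, 1]
After 2 (swap(6, 3)): [5, 3, 6, 1, 2, 4, 0]
After 3 (rotate_left(1, 6, k=4)): [5, 4, 0, 3, 6, 1, 2]
After 4 (swap(6, 5)): [5, 4, 0, 3, 6, 2, 1]

Answer: [5, 4, 0, 3, 6, 2, 1]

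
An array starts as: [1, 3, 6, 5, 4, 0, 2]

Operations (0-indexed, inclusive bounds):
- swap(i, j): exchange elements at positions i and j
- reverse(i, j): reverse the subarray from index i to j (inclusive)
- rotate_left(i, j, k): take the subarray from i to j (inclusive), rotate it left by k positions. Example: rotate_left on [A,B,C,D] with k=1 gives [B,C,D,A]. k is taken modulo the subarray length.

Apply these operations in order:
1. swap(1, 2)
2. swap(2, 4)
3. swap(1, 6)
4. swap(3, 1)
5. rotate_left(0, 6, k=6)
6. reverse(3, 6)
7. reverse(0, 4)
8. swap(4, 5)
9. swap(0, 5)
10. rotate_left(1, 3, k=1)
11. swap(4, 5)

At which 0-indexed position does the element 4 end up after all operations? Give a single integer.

Answer: 6

Derivation:
After 1 (swap(1, 2)): [1, 6, 3, 5, 4, 0, 2]
After 2 (swap(2, 4)): [1, 6, 4, 5, 3, 0, 2]
After 3 (swap(1, 6)): [1, 2, 4, 5, 3, 0, 6]
After 4 (swap(3, 1)): [1, 5, 4, 2, 3, 0, 6]
After 5 (rotate_left(0, 6, k=6)): [6, 1, 5, 4, 2, 3, 0]
After 6 (reverse(3, 6)): [6, 1, 5, 0, 3, 2, 4]
After 7 (reverse(0, 4)): [3, 0, 5, 1, 6, 2, 4]
After 8 (swap(4, 5)): [3, 0, 5, 1, 2, 6, 4]
After 9 (swap(0, 5)): [6, 0, 5, 1, 2, 3, 4]
After 10 (rotate_left(1, 3, k=1)): [6, 5, 1, 0, 2, 3, 4]
After 11 (swap(4, 5)): [6, 5, 1, 0, 3, 2, 4]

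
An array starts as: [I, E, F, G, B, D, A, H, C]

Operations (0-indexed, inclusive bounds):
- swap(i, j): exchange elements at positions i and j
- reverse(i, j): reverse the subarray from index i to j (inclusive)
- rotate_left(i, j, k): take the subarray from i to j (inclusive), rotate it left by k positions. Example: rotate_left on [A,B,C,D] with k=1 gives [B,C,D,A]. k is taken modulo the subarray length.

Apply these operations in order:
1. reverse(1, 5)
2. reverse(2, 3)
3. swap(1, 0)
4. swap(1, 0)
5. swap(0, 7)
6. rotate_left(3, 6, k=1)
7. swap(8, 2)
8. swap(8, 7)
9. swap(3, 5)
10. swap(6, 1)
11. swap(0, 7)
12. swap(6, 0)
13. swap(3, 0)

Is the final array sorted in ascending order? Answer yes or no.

After 1 (reverse(1, 5)): [I, D, B, G, F, E, A, H, C]
After 2 (reverse(2, 3)): [I, D, G, B, F, E, A, H, C]
After 3 (swap(1, 0)): [D, I, G, B, F, E, A, H, C]
After 4 (swap(1, 0)): [I, D, G, B, F, E, A, H, C]
After 5 (swap(0, 7)): [H, D, G, B, F, E, A, I, C]
After 6 (rotate_left(3, 6, k=1)): [H, D, G, F, E, A, B, I, C]
After 7 (swap(8, 2)): [H, D, C, F, E, A, B, I, G]
After 8 (swap(8, 7)): [H, D, C, F, E, A, B, G, I]
After 9 (swap(3, 5)): [H, D, C, A, E, F, B, G, I]
After 10 (swap(6, 1)): [H, B, C, A, E, F, D, G, I]
After 11 (swap(0, 7)): [G, B, C, A, E, F, D, H, I]
After 12 (swap(6, 0)): [D, B, C, A, E, F, G, H, I]
After 13 (swap(3, 0)): [A, B, C, D, E, F, G, H, I]

Answer: yes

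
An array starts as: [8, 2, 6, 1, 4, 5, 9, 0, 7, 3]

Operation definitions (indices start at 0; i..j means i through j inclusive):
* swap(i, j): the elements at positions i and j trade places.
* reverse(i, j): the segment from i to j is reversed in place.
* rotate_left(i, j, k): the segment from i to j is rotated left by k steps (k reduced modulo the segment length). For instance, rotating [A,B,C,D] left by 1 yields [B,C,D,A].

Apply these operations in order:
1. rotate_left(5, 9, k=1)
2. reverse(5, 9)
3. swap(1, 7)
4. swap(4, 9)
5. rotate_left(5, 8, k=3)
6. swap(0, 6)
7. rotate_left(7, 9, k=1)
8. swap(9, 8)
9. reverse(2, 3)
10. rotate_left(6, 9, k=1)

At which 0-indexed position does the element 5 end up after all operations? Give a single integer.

After 1 (rotate_left(5, 9, k=1)): [8, 2, 6, 1, 4, 9, 0, 7, 3, 5]
After 2 (reverse(5, 9)): [8, 2, 6, 1, 4, 5, 3, 7, 0, 9]
After 3 (swap(1, 7)): [8, 7, 6, 1, 4, 5, 3, 2, 0, 9]
After 4 (swap(4, 9)): [8, 7, 6, 1, 9, 5, 3, 2, 0, 4]
After 5 (rotate_left(5, 8, k=3)): [8, 7, 6, 1, 9, 0, 5, 3, 2, 4]
After 6 (swap(0, 6)): [5, 7, 6, 1, 9, 0, 8, 3, 2, 4]
After 7 (rotate_left(7, 9, k=1)): [5, 7, 6, 1, 9, 0, 8, 2, 4, 3]
After 8 (swap(9, 8)): [5, 7, 6, 1, 9, 0, 8, 2, 3, 4]
After 9 (reverse(2, 3)): [5, 7, 1, 6, 9, 0, 8, 2, 3, 4]
After 10 (rotate_left(6, 9, k=1)): [5, 7, 1, 6, 9, 0, 2, 3, 4, 8]

Answer: 0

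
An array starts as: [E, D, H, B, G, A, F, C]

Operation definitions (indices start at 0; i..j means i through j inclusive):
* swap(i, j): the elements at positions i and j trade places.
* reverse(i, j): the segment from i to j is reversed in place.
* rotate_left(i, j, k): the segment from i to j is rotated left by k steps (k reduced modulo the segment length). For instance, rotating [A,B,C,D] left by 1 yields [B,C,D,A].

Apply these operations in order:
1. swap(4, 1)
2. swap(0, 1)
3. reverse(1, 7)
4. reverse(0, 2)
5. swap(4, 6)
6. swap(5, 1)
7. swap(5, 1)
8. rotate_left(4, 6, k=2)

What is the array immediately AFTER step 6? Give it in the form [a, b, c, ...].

After 1 (swap(4, 1)): [E, G, H, B, D, A, F, C]
After 2 (swap(0, 1)): [G, E, H, B, D, A, F, C]
After 3 (reverse(1, 7)): [G, C, F, A, D, B, H, E]
After 4 (reverse(0, 2)): [F, C, G, A, D, B, H, E]
After 5 (swap(4, 6)): [F, C, G, A, H, B, D, E]
After 6 (swap(5, 1)): [F, B, G, A, H, C, D, E]

Answer: [F, B, G, A, H, C, D, E]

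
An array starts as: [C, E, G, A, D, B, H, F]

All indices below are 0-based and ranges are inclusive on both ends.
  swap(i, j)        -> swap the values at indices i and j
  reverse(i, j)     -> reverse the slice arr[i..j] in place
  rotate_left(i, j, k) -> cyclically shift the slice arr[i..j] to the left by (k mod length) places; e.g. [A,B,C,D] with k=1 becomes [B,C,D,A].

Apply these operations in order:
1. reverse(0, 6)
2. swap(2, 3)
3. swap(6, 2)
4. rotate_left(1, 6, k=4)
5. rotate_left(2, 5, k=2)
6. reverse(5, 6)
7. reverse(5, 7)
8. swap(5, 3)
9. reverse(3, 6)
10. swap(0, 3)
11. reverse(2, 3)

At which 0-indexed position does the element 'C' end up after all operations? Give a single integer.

Answer: 3

Derivation:
After 1 (reverse(0, 6)): [H, B, D, A, G, E, C, F]
After 2 (swap(2, 3)): [H, B, A, D, G, E, C, F]
After 3 (swap(6, 2)): [H, B, C, D, G, E, A, F]
After 4 (rotate_left(1, 6, k=4)): [H, E, A, B, C, D, G, F]
After 5 (rotate_left(2, 5, k=2)): [H, E, C, D, A, B, G, F]
After 6 (reverse(5, 6)): [H, E, C, D, A, G, B, F]
After 7 (reverse(5, 7)): [H, E, C, D, A, F, B, G]
After 8 (swap(5, 3)): [H, E, C, F, A, D, B, G]
After 9 (reverse(3, 6)): [H, E, C, B, D, A, F, G]
After 10 (swap(0, 3)): [B, E, C, H, D, A, F, G]
After 11 (reverse(2, 3)): [B, E, H, C, D, A, F, G]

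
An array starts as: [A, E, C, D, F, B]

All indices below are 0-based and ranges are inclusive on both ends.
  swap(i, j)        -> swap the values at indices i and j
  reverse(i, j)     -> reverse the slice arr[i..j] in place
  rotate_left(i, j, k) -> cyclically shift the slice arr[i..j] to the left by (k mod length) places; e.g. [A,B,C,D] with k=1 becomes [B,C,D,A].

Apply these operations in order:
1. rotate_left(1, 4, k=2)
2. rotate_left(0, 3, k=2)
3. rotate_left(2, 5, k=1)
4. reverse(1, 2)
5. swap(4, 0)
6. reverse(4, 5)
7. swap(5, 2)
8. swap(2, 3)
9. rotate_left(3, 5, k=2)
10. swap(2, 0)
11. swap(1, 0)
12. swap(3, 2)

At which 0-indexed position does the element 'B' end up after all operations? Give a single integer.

After 1 (rotate_left(1, 4, k=2)): [A, D, F, E, C, B]
After 2 (rotate_left(0, 3, k=2)): [F, E, A, D, C, B]
After 3 (rotate_left(2, 5, k=1)): [F, E, D, C, B, A]
After 4 (reverse(1, 2)): [F, D, E, C, B, A]
After 5 (swap(4, 0)): [B, D, E, C, F, A]
After 6 (reverse(4, 5)): [B, D, E, C, A, F]
After 7 (swap(5, 2)): [B, D, F, C, A, E]
After 8 (swap(2, 3)): [B, D, C, F, A, E]
After 9 (rotate_left(3, 5, k=2)): [B, D, C, E, F, A]
After 10 (swap(2, 0)): [C, D, B, E, F, A]
After 11 (swap(1, 0)): [D, C, B, E, F, A]
After 12 (swap(3, 2)): [D, C, E, B, F, A]

Answer: 3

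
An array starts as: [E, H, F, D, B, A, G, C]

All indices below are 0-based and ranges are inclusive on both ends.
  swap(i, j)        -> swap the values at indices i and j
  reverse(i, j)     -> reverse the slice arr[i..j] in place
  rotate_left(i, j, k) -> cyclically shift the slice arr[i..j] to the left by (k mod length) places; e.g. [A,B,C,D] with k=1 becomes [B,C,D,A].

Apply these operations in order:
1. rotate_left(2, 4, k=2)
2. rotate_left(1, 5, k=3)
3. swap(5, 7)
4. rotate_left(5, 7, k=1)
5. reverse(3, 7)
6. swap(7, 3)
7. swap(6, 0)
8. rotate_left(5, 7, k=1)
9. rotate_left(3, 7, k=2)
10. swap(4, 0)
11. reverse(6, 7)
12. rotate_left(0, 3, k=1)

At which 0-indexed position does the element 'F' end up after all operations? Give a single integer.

After 1 (rotate_left(2, 4, k=2)): [E, H, B, F, D, A, G, C]
After 2 (rotate_left(1, 5, k=3)): [E, D, A, H, B, F, G, C]
After 3 (swap(5, 7)): [E, D, A, H, B, C, G, F]
After 4 (rotate_left(5, 7, k=1)): [E, D, A, H, B, G, F, C]
After 5 (reverse(3, 7)): [E, D, A, C, F, G, B, H]
After 6 (swap(7, 3)): [E, D, A, H, F, G, B, C]
After 7 (swap(6, 0)): [B, D, A, H, F, G, E, C]
After 8 (rotate_left(5, 7, k=1)): [B, D, A, H, F, E, C, G]
After 9 (rotate_left(3, 7, k=2)): [B, D, A, E, C, G, H, F]
After 10 (swap(4, 0)): [C, D, A, E, B, G, H, F]
After 11 (reverse(6, 7)): [C, D, A, E, B, G, F, H]
After 12 (rotate_left(0, 3, k=1)): [D, A, E, C, B, G, F, H]

Answer: 6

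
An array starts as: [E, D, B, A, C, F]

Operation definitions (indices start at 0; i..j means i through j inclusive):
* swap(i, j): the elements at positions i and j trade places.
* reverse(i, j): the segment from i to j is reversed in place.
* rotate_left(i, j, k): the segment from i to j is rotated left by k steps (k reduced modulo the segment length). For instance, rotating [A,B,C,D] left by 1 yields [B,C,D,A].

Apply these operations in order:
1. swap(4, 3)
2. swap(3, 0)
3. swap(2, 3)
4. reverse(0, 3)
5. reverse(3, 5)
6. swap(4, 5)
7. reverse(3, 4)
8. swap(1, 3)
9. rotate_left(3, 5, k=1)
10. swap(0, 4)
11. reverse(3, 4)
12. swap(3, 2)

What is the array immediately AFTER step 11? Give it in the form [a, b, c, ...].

Answer: [A, C, D, B, F, E]

Derivation:
After 1 (swap(4, 3)): [E, D, B, C, A, F]
After 2 (swap(3, 0)): [C, D, B, E, A, F]
After 3 (swap(2, 3)): [C, D, E, B, A, F]
After 4 (reverse(0, 3)): [B, E, D, C, A, F]
After 5 (reverse(3, 5)): [B, E, D, F, A, C]
After 6 (swap(4, 5)): [B, E, D, F, C, A]
After 7 (reverse(3, 4)): [B, E, D, C, F, A]
After 8 (swap(1, 3)): [B, C, D, E, F, A]
After 9 (rotate_left(3, 5, k=1)): [B, C, D, F, A, E]
After 10 (swap(0, 4)): [A, C, D, F, B, E]
After 11 (reverse(3, 4)): [A, C, D, B, F, E]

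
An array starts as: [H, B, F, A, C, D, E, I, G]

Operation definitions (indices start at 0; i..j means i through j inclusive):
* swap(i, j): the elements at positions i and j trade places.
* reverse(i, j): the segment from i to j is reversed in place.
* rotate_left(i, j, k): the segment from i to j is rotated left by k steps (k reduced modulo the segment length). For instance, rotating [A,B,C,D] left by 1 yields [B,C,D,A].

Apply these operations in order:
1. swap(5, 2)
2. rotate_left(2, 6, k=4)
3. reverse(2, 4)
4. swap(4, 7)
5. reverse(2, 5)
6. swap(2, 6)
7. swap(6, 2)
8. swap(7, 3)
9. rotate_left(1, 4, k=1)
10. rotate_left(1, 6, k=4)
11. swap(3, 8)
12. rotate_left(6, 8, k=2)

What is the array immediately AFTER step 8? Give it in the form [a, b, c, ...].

After 1 (swap(5, 2)): [H, B, D, A, C, F, E, I, G]
After 2 (rotate_left(2, 6, k=4)): [H, B, E, D, A, C, F, I, G]
After 3 (reverse(2, 4)): [H, B, A, D, E, C, F, I, G]
After 4 (swap(4, 7)): [H, B, A, D, I, C, F, E, G]
After 5 (reverse(2, 5)): [H, B, C, I, D, A, F, E, G]
After 6 (swap(2, 6)): [H, B, F, I, D, A, C, E, G]
After 7 (swap(6, 2)): [H, B, C, I, D, A, F, E, G]
After 8 (swap(7, 3)): [H, B, C, E, D, A, F, I, G]

Answer: [H, B, C, E, D, A, F, I, G]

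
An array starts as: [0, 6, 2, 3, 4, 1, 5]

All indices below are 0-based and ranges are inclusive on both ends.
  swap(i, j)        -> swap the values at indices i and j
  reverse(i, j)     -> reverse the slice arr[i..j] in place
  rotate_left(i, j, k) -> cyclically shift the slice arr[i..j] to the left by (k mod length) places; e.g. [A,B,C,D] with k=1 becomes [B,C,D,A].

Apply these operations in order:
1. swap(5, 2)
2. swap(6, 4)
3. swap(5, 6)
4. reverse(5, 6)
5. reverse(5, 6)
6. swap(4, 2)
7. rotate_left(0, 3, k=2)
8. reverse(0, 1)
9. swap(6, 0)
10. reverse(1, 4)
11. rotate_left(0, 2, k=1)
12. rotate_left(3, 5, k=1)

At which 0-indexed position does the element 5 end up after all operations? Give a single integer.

Answer: 3

Derivation:
After 1 (swap(5, 2)): [0, 6, 1, 3, 4, 2, 5]
After 2 (swap(6, 4)): [0, 6, 1, 3, 5, 2, 4]
After 3 (swap(5, 6)): [0, 6, 1, 3, 5, 4, 2]
After 4 (reverse(5, 6)): [0, 6, 1, 3, 5, 2, 4]
After 5 (reverse(5, 6)): [0, 6, 1, 3, 5, 4, 2]
After 6 (swap(4, 2)): [0, 6, 5, 3, 1, 4, 2]
After 7 (rotate_left(0, 3, k=2)): [5, 3, 0, 6, 1, 4, 2]
After 8 (reverse(0, 1)): [3, 5, 0, 6, 1, 4, 2]
After 9 (swap(6, 0)): [2, 5, 0, 6, 1, 4, 3]
After 10 (reverse(1, 4)): [2, 1, 6, 0, 5, 4, 3]
After 11 (rotate_left(0, 2, k=1)): [1, 6, 2, 0, 5, 4, 3]
After 12 (rotate_left(3, 5, k=1)): [1, 6, 2, 5, 4, 0, 3]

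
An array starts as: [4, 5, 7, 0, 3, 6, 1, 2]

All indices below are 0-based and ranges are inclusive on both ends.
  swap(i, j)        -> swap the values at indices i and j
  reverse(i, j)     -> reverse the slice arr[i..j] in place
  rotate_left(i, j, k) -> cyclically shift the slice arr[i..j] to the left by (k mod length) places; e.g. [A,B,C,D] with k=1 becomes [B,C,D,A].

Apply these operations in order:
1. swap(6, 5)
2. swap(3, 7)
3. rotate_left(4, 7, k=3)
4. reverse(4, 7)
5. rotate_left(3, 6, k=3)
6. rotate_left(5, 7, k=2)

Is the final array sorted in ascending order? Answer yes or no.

Answer: no

Derivation:
After 1 (swap(6, 5)): [4, 5, 7, 0, 3, 1, 6, 2]
After 2 (swap(3, 7)): [4, 5, 7, 2, 3, 1, 6, 0]
After 3 (rotate_left(4, 7, k=3)): [4, 5, 7, 2, 0, 3, 1, 6]
After 4 (reverse(4, 7)): [4, 5, 7, 2, 6, 1, 3, 0]
After 5 (rotate_left(3, 6, k=3)): [4, 5, 7, 3, 2, 6, 1, 0]
After 6 (rotate_left(5, 7, k=2)): [4, 5, 7, 3, 2, 0, 6, 1]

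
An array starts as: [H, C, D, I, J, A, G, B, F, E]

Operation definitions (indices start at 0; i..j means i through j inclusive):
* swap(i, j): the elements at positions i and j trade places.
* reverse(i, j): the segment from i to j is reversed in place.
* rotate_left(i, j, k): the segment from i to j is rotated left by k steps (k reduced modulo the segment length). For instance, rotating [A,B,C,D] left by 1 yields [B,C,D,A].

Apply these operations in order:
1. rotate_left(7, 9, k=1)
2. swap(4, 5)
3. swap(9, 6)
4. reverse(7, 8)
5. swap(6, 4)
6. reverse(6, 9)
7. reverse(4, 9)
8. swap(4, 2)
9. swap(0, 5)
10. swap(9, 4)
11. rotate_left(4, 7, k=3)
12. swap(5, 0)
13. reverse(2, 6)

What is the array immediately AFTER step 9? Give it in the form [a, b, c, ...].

Answer: [E, C, A, I, D, H, F, G, J, B]

Derivation:
After 1 (rotate_left(7, 9, k=1)): [H, C, D, I, J, A, G, F, E, B]
After 2 (swap(4, 5)): [H, C, D, I, A, J, G, F, E, B]
After 3 (swap(9, 6)): [H, C, D, I, A, J, B, F, E, G]
After 4 (reverse(7, 8)): [H, C, D, I, A, J, B, E, F, G]
After 5 (swap(6, 4)): [H, C, D, I, B, J, A, E, F, G]
After 6 (reverse(6, 9)): [H, C, D, I, B, J, G, F, E, A]
After 7 (reverse(4, 9)): [H, C, D, I, A, E, F, G, J, B]
After 8 (swap(4, 2)): [H, C, A, I, D, E, F, G, J, B]
After 9 (swap(0, 5)): [E, C, A, I, D, H, F, G, J, B]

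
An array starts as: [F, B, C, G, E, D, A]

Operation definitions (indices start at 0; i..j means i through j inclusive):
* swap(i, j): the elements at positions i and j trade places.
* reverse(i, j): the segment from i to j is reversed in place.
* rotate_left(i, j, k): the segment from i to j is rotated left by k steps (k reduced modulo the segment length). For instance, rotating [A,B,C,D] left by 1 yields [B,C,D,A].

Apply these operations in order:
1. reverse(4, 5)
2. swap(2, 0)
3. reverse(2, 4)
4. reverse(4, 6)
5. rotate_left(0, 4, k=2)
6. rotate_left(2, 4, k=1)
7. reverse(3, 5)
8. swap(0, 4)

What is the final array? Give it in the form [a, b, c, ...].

Answer: [A, G, C, E, D, B, F]

Derivation:
After 1 (reverse(4, 5)): [F, B, C, G, D, E, A]
After 2 (swap(2, 0)): [C, B, F, G, D, E, A]
After 3 (reverse(2, 4)): [C, B, D, G, F, E, A]
After 4 (reverse(4, 6)): [C, B, D, G, A, E, F]
After 5 (rotate_left(0, 4, k=2)): [D, G, A, C, B, E, F]
After 6 (rotate_left(2, 4, k=1)): [D, G, C, B, A, E, F]
After 7 (reverse(3, 5)): [D, G, C, E, A, B, F]
After 8 (swap(0, 4)): [A, G, C, E, D, B, F]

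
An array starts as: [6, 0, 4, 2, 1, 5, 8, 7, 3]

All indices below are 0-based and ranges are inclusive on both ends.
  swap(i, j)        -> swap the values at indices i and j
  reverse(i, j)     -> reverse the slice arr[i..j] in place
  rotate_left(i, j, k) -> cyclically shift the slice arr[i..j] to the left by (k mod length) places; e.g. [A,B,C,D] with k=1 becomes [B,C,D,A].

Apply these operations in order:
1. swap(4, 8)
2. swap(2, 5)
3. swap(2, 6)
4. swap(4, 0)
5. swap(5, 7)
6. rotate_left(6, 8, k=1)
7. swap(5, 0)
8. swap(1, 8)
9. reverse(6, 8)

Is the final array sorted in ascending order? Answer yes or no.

Answer: no

Derivation:
After 1 (swap(4, 8)): [6, 0, 4, 2, 3, 5, 8, 7, 1]
After 2 (swap(2, 5)): [6, 0, 5, 2, 3, 4, 8, 7, 1]
After 3 (swap(2, 6)): [6, 0, 8, 2, 3, 4, 5, 7, 1]
After 4 (swap(4, 0)): [3, 0, 8, 2, 6, 4, 5, 7, 1]
After 5 (swap(5, 7)): [3, 0, 8, 2, 6, 7, 5, 4, 1]
After 6 (rotate_left(6, 8, k=1)): [3, 0, 8, 2, 6, 7, 4, 1, 5]
After 7 (swap(5, 0)): [7, 0, 8, 2, 6, 3, 4, 1, 5]
After 8 (swap(1, 8)): [7, 5, 8, 2, 6, 3, 4, 1, 0]
After 9 (reverse(6, 8)): [7, 5, 8, 2, 6, 3, 0, 1, 4]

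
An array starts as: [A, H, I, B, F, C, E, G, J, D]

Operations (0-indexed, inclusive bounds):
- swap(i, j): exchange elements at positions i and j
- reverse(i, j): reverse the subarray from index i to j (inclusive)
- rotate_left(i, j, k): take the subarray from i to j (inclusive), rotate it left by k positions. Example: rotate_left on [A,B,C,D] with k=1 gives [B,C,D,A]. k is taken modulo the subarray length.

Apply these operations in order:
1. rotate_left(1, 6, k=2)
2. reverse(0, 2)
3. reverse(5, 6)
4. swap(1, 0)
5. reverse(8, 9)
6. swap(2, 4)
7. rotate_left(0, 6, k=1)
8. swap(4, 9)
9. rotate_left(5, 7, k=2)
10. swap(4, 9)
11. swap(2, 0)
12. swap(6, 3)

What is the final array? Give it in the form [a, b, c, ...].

Answer: [C, E, F, H, I, G, A, B, D, J]

Derivation:
After 1 (rotate_left(1, 6, k=2)): [A, B, F, C, E, H, I, G, J, D]
After 2 (reverse(0, 2)): [F, B, A, C, E, H, I, G, J, D]
After 3 (reverse(5, 6)): [F, B, A, C, E, I, H, G, J, D]
After 4 (swap(1, 0)): [B, F, A, C, E, I, H, G, J, D]
After 5 (reverse(8, 9)): [B, F, A, C, E, I, H, G, D, J]
After 6 (swap(2, 4)): [B, F, E, C, A, I, H, G, D, J]
After 7 (rotate_left(0, 6, k=1)): [F, E, C, A, I, H, B, G, D, J]
After 8 (swap(4, 9)): [F, E, C, A, J, H, B, G, D, I]
After 9 (rotate_left(5, 7, k=2)): [F, E, C, A, J, G, H, B, D, I]
After 10 (swap(4, 9)): [F, E, C, A, I, G, H, B, D, J]
After 11 (swap(2, 0)): [C, E, F, A, I, G, H, B, D, J]
After 12 (swap(6, 3)): [C, E, F, H, I, G, A, B, D, J]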